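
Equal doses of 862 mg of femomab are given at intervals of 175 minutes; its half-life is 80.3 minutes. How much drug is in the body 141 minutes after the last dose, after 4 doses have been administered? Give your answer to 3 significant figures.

The 4 doses were given 666, 491, 316, 141 minutes ago.
Total = 862·(1/2)^(666/80.3) + 862·(1/2)^(491/80.3) + 862·(1/2)^(316/80.3) + 862·(1/2)^(141/80.3)
      = 2.7466 + 12.441 + 56.348 + 255.23 ≈ 326.76 mg.

327 mg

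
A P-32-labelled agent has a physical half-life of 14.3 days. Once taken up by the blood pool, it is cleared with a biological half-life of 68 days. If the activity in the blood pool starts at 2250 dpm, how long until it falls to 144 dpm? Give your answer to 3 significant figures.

1/t_eff = 1/t_phys + 1/t_biol = 1/14.3 + 1/68 = 0.084636 per day.
t_eff = 14.3 × 68 / (14.3 + 68) ≈ 11.815 days.
n = log₂(2250/144) ≈ 3.9658; t = 3.9658 × 11.815 ≈ 46.857 days.

46.9 days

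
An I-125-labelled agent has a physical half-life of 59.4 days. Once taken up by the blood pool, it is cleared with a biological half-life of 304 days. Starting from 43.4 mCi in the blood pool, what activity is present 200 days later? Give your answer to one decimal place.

1/t_eff = 1/t_phys + 1/t_biol = 1/59.4 + 1/304 = 0.020124 per day.
t_eff = 59.4 × 304 / (59.4 + 304) ≈ 49.691 days.
Remaining = 43.4 × (1/2)^(200/49.691) = 43.4 × (1/2)^4.0249 ≈ 2.6661 mCi.

2.7 mCi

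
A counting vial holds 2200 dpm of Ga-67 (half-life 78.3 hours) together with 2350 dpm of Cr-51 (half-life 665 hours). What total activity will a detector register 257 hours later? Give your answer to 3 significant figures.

Ga-67: 2200 × (1/2)^(257/78.3) = 2200 × (1/2)^3.2822 ≈ 226.13 dpm.
Cr-51: 2350 × (1/2)^(257/665) = 2350 × (1/2)^0.38647 ≈ 1797.8 dpm.
Total = 226.13 + 1797.8 ≈ 2023.9 dpm.

2020 dpm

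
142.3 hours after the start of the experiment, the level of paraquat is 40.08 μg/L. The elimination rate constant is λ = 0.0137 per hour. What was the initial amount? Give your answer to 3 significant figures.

282 μg/L

t½ = ln 2 / λ = 0.69315 / 0.0137 ≈ 50.595 hours.
Number of half-lives elapsed: n = 142.3/50.595 ≈ 2.8125.
A₀ = A × 2^n = 40.08 × 2^2.8125 = 40.08 × 7.0252 ≈ 281.57 μg/L.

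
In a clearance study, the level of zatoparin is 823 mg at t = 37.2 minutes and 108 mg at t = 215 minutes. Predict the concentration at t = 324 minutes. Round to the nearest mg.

Over Δt = 215 − 37.2 = 177.8 minutes, the level fell by a factor of 823/108 ≈ 7.6204.
n = log₂(7.6204) ≈ 2.9299 half-lives, so t½ = 177.8/2.9299 ≈ 60.685 minutes.
From t = 215 to t = 324: 108 × (1/2)^((324−215)/60.685) ≈ 31.098 mg.

31 mg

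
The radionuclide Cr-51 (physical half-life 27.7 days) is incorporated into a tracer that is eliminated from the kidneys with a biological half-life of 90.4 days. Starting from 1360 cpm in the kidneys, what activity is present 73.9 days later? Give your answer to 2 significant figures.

120 cpm

1/t_eff = 1/t_phys + 1/t_biol = 1/27.7 + 1/90.4 = 0.047163 per day.
t_eff = 27.7 × 90.4 / (27.7 + 90.4) ≈ 21.203 days.
Remaining = 1360 × (1/2)^(73.9/21.203) = 1360 × (1/2)^3.4853 ≈ 121.44 cpm.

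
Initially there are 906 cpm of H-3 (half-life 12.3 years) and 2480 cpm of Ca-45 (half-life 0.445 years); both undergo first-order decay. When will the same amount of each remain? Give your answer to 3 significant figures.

0.671 years

Set 906·(1/2)^(t/12.3) = 2480·(1/2)^(t/0.445).
Taking log₂: log₂(906/2480) = t·(1/12.3 − 1/0.445).
log₂(0.36532) = -1.4528; 1/12.3 − 1/0.445 = -2.1659.
t = -1.4528 / -2.1659 ≈ 0.67074 years.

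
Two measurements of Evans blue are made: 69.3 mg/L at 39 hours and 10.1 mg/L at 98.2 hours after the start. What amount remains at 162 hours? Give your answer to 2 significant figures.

Over Δt = 98.2 − 39 = 59.2 hours, the level fell by a factor of 69.3/10.1 ≈ 6.8614.
n = log₂(6.8614) ≈ 2.7785 half-lives, so t½ = 59.2/2.7785 ≈ 21.306 hours.
From t = 98.2 to t = 162: 10.1 × (1/2)^((162−98.2)/21.306) ≈ 1.2674 mg/L.

1.3 mg/L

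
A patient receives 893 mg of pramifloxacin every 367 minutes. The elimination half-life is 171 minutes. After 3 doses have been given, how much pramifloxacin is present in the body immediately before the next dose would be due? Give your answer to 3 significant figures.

The 3 doses were given 1101, 734, 367 minutes ago.
Total = 893·(1/2)^(1101/171) + 893·(1/2)^(734/171) + 893·(1/2)^(367/171)
      = 10.295 + 45.573 + 201.73 ≈ 257.6 mg.

258 mg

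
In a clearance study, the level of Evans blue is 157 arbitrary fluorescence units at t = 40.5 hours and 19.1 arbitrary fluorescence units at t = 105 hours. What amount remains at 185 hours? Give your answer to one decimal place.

1.4 arbitrary fluorescence units

Over Δt = 105 − 40.5 = 64.5 hours, the level fell by a factor of 157/19.1 ≈ 8.2199.
n = log₂(8.2199) ≈ 3.0391 half-lives, so t½ = 64.5/3.0391 ≈ 21.223 hours.
From t = 105 to t = 185: 19.1 × (1/2)^((185−105)/21.223) ≈ 1.4006 arbitrary fluorescence units.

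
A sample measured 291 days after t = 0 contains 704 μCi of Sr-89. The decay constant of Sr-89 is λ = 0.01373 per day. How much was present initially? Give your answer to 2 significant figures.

38000 μCi

t½ = ln 2 / λ = 0.69315 / 0.01373 ≈ 50.484 days.
Number of half-lives elapsed: n = 291/50.484 ≈ 5.7642.
A₀ = A × 2^n = 704 × 2^5.7642 = 704 × 54.349 ≈ 38262 μCi.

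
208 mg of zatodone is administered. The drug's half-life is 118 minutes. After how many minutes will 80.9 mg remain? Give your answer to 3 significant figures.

161 minutes

Fraction remaining = 80.9/208 ≈ 0.38894.
n = log₂(208/80.9) = ln(2.5711)/ln 2 ≈ 1.3624 half-lives.
t = n × t½ = 1.3624 × 118 ≈ 160.76 minutes.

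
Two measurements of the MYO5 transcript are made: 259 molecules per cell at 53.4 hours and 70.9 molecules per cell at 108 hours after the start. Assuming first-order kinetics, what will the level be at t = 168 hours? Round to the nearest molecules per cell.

17 molecules per cell

Over Δt = 108 − 53.4 = 54.6 hours, the level fell by a factor of 259/70.9 ≈ 3.653.
n = log₂(3.653) ≈ 1.8691 half-lives, so t½ = 54.6/1.8691 ≈ 29.212 hours.
From t = 108 to t = 168: 70.9 × (1/2)^((168−108)/29.212) ≈ 17.074 molecules per cell.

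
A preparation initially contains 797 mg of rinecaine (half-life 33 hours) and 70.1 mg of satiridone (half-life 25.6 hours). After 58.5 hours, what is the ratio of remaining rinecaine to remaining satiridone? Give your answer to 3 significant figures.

rinecaine: 797 × (1/2)^(58.5/33) = 797 × (1/2)^1.7727 ≈ 233.25 mg.
satiridone: 70.1 × (1/2)^(58.5/25.6) = 70.1 × (1/2)^2.2852 ≈ 14.382 mg.
Ratio ≈ 233.25 / 14.382 ≈ 16.218.

16.2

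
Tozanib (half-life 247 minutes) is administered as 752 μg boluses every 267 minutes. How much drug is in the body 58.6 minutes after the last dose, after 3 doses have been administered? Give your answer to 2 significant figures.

The 3 doses were given 592.6, 325.6, 58.6 minutes ago.
Total = 752·(1/2)^(592.6/247) + 752·(1/2)^(325.6/247) + 752·(1/2)^(58.6/247)
      = 142.56 + 301.57 + 637.97 ≈ 1082.1 μg.

1100 μg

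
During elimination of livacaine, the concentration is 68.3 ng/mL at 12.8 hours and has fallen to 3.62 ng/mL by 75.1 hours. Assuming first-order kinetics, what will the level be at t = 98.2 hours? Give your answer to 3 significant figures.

1.22 ng/mL

Over Δt = 75.1 − 12.8 = 62.3 hours, the level fell by a factor of 68.3/3.62 ≈ 18.867.
n = log₂(18.867) ≈ 4.2378 half-lives, so t½ = 62.3/4.2378 ≈ 14.701 hours.
From t = 75.1 to t = 98.2: 3.62 × (1/2)^((98.2−75.1)/14.701) ≈ 1.2181 ng/mL.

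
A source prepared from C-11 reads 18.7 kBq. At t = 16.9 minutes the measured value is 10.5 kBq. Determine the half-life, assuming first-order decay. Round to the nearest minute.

A/A₀ = 10.5/18.7 ≈ 0.5615.
n = log₂(1.781) ≈ 0.83265 half-lives elapsed in 16.9 minutes.
t½ = 16.9/0.83265 ≈ 20.297 minutes.

20 minutes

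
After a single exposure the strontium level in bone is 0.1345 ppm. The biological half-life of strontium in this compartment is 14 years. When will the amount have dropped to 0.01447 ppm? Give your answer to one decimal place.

Fraction remaining = 0.01447/0.1345 ≈ 0.10758.
n = log₂(0.1345/0.01447) = ln(9.2951)/ln 2 ≈ 3.2165 half-lives.
t = n × t½ = 3.2165 × 14 ≈ 45.031 years.

45.0 years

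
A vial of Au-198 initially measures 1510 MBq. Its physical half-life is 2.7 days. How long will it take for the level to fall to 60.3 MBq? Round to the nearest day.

Fraction remaining = 60.3/1510 ≈ 0.039934.
n = log₂(1510/60.3) = ln(25.041)/ln 2 ≈ 4.6462 half-lives.
t = n × t½ = 4.6462 × 2.7 ≈ 12.545 days.

13 days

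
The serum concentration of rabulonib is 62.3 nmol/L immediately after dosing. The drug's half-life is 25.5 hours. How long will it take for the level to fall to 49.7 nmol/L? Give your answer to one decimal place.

8.3 hours

Fraction remaining = 49.7/62.3 ≈ 0.79775.
n = log₂(62.3/49.7) = ln(1.2535)/ln 2 ≈ 0.32599 half-lives.
t = n × t½ = 0.32599 × 25.5 ≈ 8.3127 hours.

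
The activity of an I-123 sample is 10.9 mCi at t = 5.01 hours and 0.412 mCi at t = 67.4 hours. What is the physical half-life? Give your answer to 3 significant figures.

13.2 hours

Over Δt = 67.4 − 5.01 = 62.39 hours, the level fell by a factor of 10.9/0.412 ≈ 26.456.
n = log₂(26.456) ≈ 4.7255 half-lives, so t½ = 62.39/4.7255 ≈ 13.203 hours.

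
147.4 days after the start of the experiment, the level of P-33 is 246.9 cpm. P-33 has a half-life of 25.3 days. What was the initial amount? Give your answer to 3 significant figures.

14000 cpm

Number of half-lives elapsed: n = 147.4/25.3 ≈ 5.8261.
A₀ = A × 2^n = 246.9 × 2^5.8261 = 246.9 × 56.732 ≈ 14007 cpm.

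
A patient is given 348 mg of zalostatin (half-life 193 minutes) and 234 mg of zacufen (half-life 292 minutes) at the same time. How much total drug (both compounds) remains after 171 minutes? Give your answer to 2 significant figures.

340 mg

zalostatin: 348 × (1/2)^(171/193) = 348 × (1/2)^0.88601 ≈ 188.31 mg.
zacufen: 234 × (1/2)^(171/292) = 234 × (1/2)^0.58562 ≈ 155.93 mg.
Total = 188.31 + 155.93 ≈ 344.24 mg.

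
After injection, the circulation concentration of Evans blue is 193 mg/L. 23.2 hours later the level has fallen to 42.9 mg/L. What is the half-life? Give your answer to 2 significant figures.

A/A₀ = 42.9/193 ≈ 0.22228.
n = log₂(4.4988) ≈ 2.1696 half-lives elapsed in 23.2 hours.
t½ = 23.2/2.1696 ≈ 10.693 hours.

11 hours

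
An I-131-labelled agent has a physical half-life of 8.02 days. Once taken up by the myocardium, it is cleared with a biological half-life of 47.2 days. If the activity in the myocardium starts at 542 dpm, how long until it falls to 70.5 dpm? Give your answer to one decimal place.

20.2 days

1/t_eff = 1/t_phys + 1/t_biol = 1/8.02 + 1/47.2 = 0.14587 per day.
t_eff = 8.02 × 47.2 / (8.02 + 47.2) ≈ 6.8552 days.
n = log₂(542/70.5) ≈ 2.9426; t = 2.9426 × 6.8552 ≈ 20.172 days.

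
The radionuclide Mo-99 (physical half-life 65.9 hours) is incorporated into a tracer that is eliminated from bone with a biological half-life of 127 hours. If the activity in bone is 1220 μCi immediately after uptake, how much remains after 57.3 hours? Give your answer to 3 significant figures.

488 μCi

1/t_eff = 1/t_phys + 1/t_biol = 1/65.9 + 1/127 = 0.023049 per hour.
t_eff = 65.9 × 127 / (65.9 + 127) ≈ 43.387 hours.
Remaining = 1220 × (1/2)^(57.3/43.387) = 1220 × (1/2)^1.3207 ≈ 488.42 μCi.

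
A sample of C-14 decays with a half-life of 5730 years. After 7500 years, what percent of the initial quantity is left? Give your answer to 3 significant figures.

40.4%

n = 7500/5730 ≈ 1.3089 half-lives.
Fraction remaining = (1/2)^1.3089 ≈ 0.40363, i.e. 40.363%.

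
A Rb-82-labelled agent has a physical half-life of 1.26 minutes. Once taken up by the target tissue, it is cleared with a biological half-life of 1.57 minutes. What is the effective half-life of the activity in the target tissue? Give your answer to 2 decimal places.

0.70 minutes

1/t_eff = 1/t_phys + 1/t_biol = 1/1.26 + 1/1.57 = 1.4306 per minute.
t_eff = 1.26 × 1.57 / (1.26 + 1.57) ≈ 0.69901 minutes.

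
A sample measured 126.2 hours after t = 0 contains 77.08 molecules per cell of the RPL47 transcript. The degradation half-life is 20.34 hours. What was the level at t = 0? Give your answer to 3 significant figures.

5680 molecules per cell

Number of half-lives elapsed: n = 126.2/20.34 ≈ 6.2045.
A₀ = A × 2^n = 77.08 × 2^6.2045 = 77.08 × 73.748 ≈ 5684.5 molecules per cell.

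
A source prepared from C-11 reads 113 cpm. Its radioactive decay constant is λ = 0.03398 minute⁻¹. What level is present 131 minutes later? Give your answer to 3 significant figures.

t½ = ln 2 / λ = 0.69315 / 0.03398 ≈ 20.399 minutes.
Number of half-lives: n = 131/20.399 ≈ 6.422.
Remaining = 113 × (1/2)^6.422 = 113 × 0.011662 ≈ 1.3179 cpm.

1.32 cpm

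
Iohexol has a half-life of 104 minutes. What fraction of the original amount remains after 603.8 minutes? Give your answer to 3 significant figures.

n = 603.8/104 ≈ 5.8058 half-lives.
Fraction remaining = (1/2)^5.8058 ≈ 0.017877.

0.0179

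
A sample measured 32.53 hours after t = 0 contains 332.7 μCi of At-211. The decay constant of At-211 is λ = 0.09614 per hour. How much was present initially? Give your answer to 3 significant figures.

t½ = ln 2 / λ = 0.69315 / 0.09614 ≈ 7.2098 hours.
Number of half-lives elapsed: n = 32.53/7.2098 ≈ 4.5119.
A₀ = A × 2^n = 332.7 × 2^4.5119 = 332.7 × 22.815 ≈ 7590.7 μCi.

7590 μCi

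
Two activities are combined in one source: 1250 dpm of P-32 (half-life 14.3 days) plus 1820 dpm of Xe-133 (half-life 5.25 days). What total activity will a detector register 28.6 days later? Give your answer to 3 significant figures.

354 dpm

P-32: 1250 × (1/2)^(28.6/14.3) = 1250 × (1/2)^2 ≈ 312.5 dpm.
Xe-133: 1820 × (1/2)^(28.6/5.25) = 1820 × (1/2)^5.4476 ≈ 41.704 dpm.
Total = 312.5 + 41.704 ≈ 354.2 dpm.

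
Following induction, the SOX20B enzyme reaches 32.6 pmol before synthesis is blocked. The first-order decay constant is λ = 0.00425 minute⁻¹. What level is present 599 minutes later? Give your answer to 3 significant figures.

t½ = ln 2 / λ = 0.69315 / 0.00425 ≈ 163.09 minutes.
Number of half-lives: n = 599/163.09 ≈ 3.6727.
Remaining = 32.6 × (1/2)^3.6727 = 32.6 × 0.078414 ≈ 2.5563 pmol.

2.56 pmol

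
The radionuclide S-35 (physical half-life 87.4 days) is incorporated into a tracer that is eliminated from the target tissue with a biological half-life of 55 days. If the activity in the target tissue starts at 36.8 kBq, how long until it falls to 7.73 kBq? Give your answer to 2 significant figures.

76 days

1/t_eff = 1/t_phys + 1/t_biol = 1/87.4 + 1/55 = 0.029623 per day.
t_eff = 87.4 × 55 / (87.4 + 55) ≈ 33.757 days.
n = log₂(36.8/7.73) ≈ 2.2512; t = 2.2512 × 33.757 ≈ 75.993 days.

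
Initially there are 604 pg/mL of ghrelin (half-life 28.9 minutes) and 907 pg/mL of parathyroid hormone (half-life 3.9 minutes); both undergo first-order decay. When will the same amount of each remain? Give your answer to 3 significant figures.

Set 604·(1/2)^(t/28.9) = 907·(1/2)^(t/3.9).
Taking log₂: log₂(604/907) = t·(1/28.9 − 1/3.9).
log₂(0.66593) = -0.58655; 1/28.9 − 1/3.9 = -0.22181.
t = -0.58655 / -0.22181 ≈ 2.6444 minutes.

2.64 minutes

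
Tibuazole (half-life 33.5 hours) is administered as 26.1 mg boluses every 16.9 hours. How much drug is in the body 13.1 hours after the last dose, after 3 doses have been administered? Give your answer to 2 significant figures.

The 3 doses were given 46.9, 30, 13.1 hours ago.
Total = 26.1·(1/2)^(46.9/33.5) + 26.1·(1/2)^(30/33.5) + 26.1·(1/2)^(13.1/33.5)
      = 9.8901 + 14.03 + 19.903 ≈ 43.823 mg.

44 mg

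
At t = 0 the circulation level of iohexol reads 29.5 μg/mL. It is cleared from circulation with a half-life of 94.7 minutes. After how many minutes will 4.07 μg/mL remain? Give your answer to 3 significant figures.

Fraction remaining = 4.07/29.5 ≈ 0.13797.
n = log₂(29.5/4.07) = ln(7.2482)/ln 2 ≈ 2.8576 half-lives.
t = n × t½ = 2.8576 × 94.7 ≈ 270.62 minutes.

271 minutes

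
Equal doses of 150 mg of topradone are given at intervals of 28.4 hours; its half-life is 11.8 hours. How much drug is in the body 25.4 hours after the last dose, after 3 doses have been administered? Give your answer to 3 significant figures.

The 3 doses were given 82.2, 53.8, 25.4 hours ago.
Total = 150·(1/2)^(82.2/11.8) + 150·(1/2)^(53.8/11.8) + 150·(1/2)^(25.4/11.8)
      = 1.1997 + 6.3621 + 33.737 ≈ 41.299 mg.

41.3 mg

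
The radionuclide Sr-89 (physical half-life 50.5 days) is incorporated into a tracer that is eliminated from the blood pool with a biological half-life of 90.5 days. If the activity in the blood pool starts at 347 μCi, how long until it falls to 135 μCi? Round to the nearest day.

1/t_eff = 1/t_phys + 1/t_biol = 1/50.5 + 1/90.5 = 0.030852 per day.
t_eff = 50.5 × 90.5 / (50.5 + 90.5) ≈ 32.413 days.
n = log₂(347/135) ≈ 1.362; t = 1.362 × 32.413 ≈ 44.146 days.

44 days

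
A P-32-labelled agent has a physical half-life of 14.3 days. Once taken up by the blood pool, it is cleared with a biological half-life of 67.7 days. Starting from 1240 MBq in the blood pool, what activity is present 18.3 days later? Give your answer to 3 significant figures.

423 MBq

1/t_eff = 1/t_phys + 1/t_biol = 1/14.3 + 1/67.7 = 0.084701 per day.
t_eff = 14.3 × 67.7 / (14.3 + 67.7) ≈ 11.806 days.
Remaining = 1240 × (1/2)^(18.3/11.806) = 1240 × (1/2)^1.55 ≈ 423.46 MBq.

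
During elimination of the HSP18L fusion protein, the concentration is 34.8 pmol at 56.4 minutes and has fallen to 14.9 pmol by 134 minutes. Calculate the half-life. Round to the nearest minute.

63 minutes

Over Δt = 134 − 56.4 = 77.6 minutes, the level fell by a factor of 34.8/14.9 ≈ 2.3356.
n = log₂(2.3356) ≈ 1.2238 half-lives, so t½ = 77.6/1.2238 ≈ 63.41 minutes.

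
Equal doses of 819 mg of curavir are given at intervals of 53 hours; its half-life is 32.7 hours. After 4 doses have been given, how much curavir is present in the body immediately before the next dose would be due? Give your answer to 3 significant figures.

The 4 doses were given 212, 159, 106, 53 hours ago.
Total = 819·(1/2)^(212/32.7) + 819·(1/2)^(159/32.7) + 819·(1/2)^(106/32.7) + 819·(1/2)^(53/32.7)
      = 9.1549 + 28.155 + 86.59 + 266.3 ≈ 390.2 mg.

390 mg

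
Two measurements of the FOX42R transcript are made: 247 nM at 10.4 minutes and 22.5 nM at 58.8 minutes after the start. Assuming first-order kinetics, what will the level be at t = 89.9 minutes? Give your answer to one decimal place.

4.8 nM

Over Δt = 58.8 − 10.4 = 48.4 minutes, the level fell by a factor of 247/22.5 ≈ 10.978.
n = log₂(10.978) ≈ 3.4565 half-lives, so t½ = 48.4/3.4565 ≈ 14.003 minutes.
From t = 58.8 to t = 89.9: 22.5 × (1/2)^((89.9−58.8)/14.003) ≈ 4.826 nM.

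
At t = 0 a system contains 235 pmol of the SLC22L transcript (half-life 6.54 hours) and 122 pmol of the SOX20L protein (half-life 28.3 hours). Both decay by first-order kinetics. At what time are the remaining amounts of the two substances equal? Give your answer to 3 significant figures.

8.04 hours

Set 235·(1/2)^(t/6.54) = 122·(1/2)^(t/28.3).
Taking log₂: log₂(235/122) = t·(1/6.54 − 1/28.3).
log₂(1.9262) = 0.94578; 1/6.54 − 1/28.3 = 0.11757.
t = 0.94578 / 0.11757 ≈ 8.0444 hours.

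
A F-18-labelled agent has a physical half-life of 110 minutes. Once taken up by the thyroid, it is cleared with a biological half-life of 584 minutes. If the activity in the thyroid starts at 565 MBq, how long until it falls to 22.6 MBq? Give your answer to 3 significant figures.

430 minutes

1/t_eff = 1/t_phys + 1/t_biol = 1/110 + 1/584 = 0.010803 per minute.
t_eff = 110 × 584 / (110 + 584) ≈ 92.565 minutes.
n = log₂(565/22.6) ≈ 4.6439; t = 4.6439 × 92.565 ≈ 429.86 minutes.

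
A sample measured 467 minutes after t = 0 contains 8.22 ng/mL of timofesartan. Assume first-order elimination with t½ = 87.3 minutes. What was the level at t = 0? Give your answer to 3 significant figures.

Number of half-lives elapsed: n = 467/87.3 ≈ 5.3494.
A₀ = A × 2^n = 8.22 × 2^5.3494 = 8.22 × 40.768 ≈ 335.11 ng/mL.

335 ng/mL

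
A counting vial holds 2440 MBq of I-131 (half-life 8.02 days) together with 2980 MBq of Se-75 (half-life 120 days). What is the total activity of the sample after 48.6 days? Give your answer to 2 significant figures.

I-131: 2440 × (1/2)^(48.6/8.02) = 2440 × (1/2)^6.0599 ≈ 36.576 MBq.
Se-75: 2980 × (1/2)^(48.6/120) = 2980 × (1/2)^0.405 ≈ 2250.6 MBq.
Total = 36.576 + 2250.6 ≈ 2287.2 MBq.

2300 MBq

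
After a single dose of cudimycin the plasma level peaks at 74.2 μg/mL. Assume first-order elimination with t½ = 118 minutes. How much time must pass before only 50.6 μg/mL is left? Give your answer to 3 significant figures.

65.2 minutes

Fraction remaining = 50.6/74.2 ≈ 0.68194.
n = log₂(74.2/50.6) = ln(1.4664)/ln 2 ≈ 0.55228 half-lives.
t = n × t½ = 0.55228 × 118 ≈ 65.169 minutes.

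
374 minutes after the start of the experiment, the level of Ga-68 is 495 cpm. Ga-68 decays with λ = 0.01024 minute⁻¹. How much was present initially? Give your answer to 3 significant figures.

22800 cpm

t½ = ln 2 / λ = 0.69315 / 0.01024 ≈ 67.69 minutes.
Number of half-lives elapsed: n = 374/67.69 ≈ 5.5252.
A₀ = A × 2^n = 495 × 2^5.5252 = 495 × 46.051 ≈ 22795 cpm.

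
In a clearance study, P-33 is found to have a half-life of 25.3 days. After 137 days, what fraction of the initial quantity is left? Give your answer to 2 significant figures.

n = 137/25.3 ≈ 5.415 half-lives.
Fraction remaining = (1/2)^5.415 ≈ 0.023438.

0.023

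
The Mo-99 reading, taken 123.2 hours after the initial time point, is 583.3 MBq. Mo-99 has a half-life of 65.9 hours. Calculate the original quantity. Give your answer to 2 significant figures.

Number of half-lives elapsed: n = 123.2/65.9 ≈ 1.8695.
A₀ = A × 2^n = 583.3 × 2^1.8695 = 583.3 × 3.6541 ≈ 2131.4 MBq.

2100 MBq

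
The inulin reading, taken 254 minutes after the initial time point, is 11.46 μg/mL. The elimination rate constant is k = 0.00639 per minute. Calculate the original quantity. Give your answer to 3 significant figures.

58.1 μg/mL

t½ = ln 2 / k = 0.69315 / 0.00639 ≈ 108.47 minutes.
Number of half-lives elapsed: n = 254/108.47 ≈ 2.3416.
A₀ = A × 2^n = 11.46 × 2^2.3416 = 11.46 × 5.0686 ≈ 58.086 μg/mL.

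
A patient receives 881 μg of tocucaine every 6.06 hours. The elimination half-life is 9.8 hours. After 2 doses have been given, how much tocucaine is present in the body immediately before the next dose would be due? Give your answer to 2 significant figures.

950 μg

The 2 doses were given 12.12, 6.06 hours ago.
Total = 881·(1/2)^(12.12/9.8) + 881·(1/2)^(6.06/9.8)
      = 373.84 + 573.89 ≈ 947.73 μg.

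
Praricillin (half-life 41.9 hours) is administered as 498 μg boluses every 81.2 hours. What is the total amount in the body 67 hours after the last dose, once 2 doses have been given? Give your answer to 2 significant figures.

210 μg

The 2 doses were given 148.2, 67 hours ago.
Total = 498·(1/2)^(148.2/41.9) + 498·(1/2)^(67/41.9)
      = 42.903 + 164.39 ≈ 207.29 μg.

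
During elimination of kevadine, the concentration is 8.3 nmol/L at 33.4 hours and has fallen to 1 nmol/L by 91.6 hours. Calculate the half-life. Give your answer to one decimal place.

Over Δt = 91.6 − 33.4 = 58.2 hours, the level fell by a factor of 8.3/1 ≈ 8.3.
n = log₂(8.3) ≈ 3.0531 half-lives, so t½ = 58.2/3.0531 ≈ 19.063 hours.

19.1 hours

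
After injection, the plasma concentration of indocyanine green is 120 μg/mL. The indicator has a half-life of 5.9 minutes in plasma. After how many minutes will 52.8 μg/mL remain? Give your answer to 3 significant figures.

6.99 minutes

Fraction remaining = 52.8/120 ≈ 0.44.
n = log₂(120/52.8) = ln(2.2727)/ln 2 ≈ 1.1844 half-lives.
t = n × t½ = 1.1844 × 5.9 ≈ 6.9881 minutes.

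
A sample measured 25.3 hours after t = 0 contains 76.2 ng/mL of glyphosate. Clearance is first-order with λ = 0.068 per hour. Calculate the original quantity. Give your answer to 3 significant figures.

t½ = ln 2 / λ = 0.69315 / 0.068 ≈ 10.193 hours.
Number of half-lives elapsed: n = 25.3/10.193 ≈ 2.482.
A₀ = A × 2^n = 76.2 × 2^2.482 = 76.2 × 5.5868 ≈ 425.71 ng/mL.

426 ng/mL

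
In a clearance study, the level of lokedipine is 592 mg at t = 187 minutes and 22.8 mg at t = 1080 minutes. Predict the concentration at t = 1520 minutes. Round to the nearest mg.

Over Δt = 1080 − 187 = 893 minutes, the level fell by a factor of 592/22.8 ≈ 25.965.
n = log₂(25.965) ≈ 4.6985 half-lives, so t½ = 893/4.6985 ≈ 190.06 minutes.
From t = 1080 to t = 1520: 22.8 × (1/2)^((1520−1080)/190.06) ≈ 4.5818 mg.

5 mg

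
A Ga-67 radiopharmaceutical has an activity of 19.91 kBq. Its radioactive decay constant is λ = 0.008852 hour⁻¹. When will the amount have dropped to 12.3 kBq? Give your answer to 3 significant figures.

54.4 hours

t½ = ln 2 / λ = 0.69315 / 0.008852 ≈ 78.304 hours.
Fraction remaining = 12.3/19.91 ≈ 0.61778.
n = log₂(19.91/12.3) = ln(1.6187)/ln 2 ≈ 0.69483 half-lives.
t = n × t½ = 0.69483 × 78.304 ≈ 54.408 hours.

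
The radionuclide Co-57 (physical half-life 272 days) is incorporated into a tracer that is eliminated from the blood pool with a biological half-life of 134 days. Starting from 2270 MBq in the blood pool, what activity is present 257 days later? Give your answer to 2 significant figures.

1/t_eff = 1/t_phys + 1/t_biol = 1/272 + 1/134 = 0.011139 per day.
t_eff = 272 × 134 / (272 + 134) ≈ 89.773 days.
Remaining = 2270 × (1/2)^(257/89.773) = 2270 × (1/2)^2.8628 ≈ 312.07 MBq.

310 MBq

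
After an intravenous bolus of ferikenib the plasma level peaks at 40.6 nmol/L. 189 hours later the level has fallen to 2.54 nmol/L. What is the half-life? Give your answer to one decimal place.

A/A₀ = 2.54/40.6 ≈ 0.062562.
n = log₂(15.984) ≈ 3.9986 half-lives elapsed in 189 hours.
t½ = 189/3.9986 ≈ 47.267 hours.

47.3 hours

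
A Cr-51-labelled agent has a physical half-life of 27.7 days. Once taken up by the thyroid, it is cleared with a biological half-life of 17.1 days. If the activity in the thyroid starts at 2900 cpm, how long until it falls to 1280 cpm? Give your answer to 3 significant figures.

12.5 days

1/t_eff = 1/t_phys + 1/t_biol = 1/27.7 + 1/17.1 = 0.094581 per day.
t_eff = 27.7 × 17.1 / (27.7 + 17.1) ≈ 10.573 days.
n = log₂(2900/1280) ≈ 1.1799; t = 1.1799 × 10.573 ≈ 12.475 days.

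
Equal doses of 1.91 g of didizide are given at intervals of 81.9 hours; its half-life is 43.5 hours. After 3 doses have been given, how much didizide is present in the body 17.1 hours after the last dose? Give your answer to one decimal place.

The 3 doses were given 180.9, 99, 17.1 hours ago.
Total = 1.91·(1/2)^(180.9/43.5) + 1.91·(1/2)^(99/43.5) + 1.91·(1/2)^(17.1/43.5)
      = 0.10695 + 0.39439 + 1.4544 ≈ 1.9558 g.

2.0 g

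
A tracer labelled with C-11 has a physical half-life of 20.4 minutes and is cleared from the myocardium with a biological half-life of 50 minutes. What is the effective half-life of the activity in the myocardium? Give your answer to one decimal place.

14.5 minutes

1/t_eff = 1/t_phys + 1/t_biol = 1/20.4 + 1/50 = 0.06902 per minute.
t_eff = 20.4 × 50 / (20.4 + 50) ≈ 14.489 minutes.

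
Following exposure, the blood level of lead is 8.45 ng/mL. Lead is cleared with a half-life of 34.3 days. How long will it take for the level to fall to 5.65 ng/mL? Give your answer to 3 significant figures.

Fraction remaining = 5.65/8.45 ≈ 0.66864.
n = log₂(8.45/5.65) = ln(1.4956)/ln 2 ≈ 0.5807 half-lives.
t = n × t½ = 0.5807 × 34.3 ≈ 19.918 days.

19.9 days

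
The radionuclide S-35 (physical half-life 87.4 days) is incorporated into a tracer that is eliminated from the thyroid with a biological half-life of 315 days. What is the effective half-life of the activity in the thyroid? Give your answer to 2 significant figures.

1/t_eff = 1/t_phys + 1/t_biol = 1/87.4 + 1/315 = 0.014616 per day.
t_eff = 87.4 × 315 / (87.4 + 315) ≈ 68.417 days.

68 days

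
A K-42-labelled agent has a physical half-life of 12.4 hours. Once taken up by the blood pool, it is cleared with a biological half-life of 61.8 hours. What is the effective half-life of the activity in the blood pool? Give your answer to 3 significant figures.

1/t_eff = 1/t_phys + 1/t_biol = 1/12.4 + 1/61.8 = 0.096826 per hour.
t_eff = 12.4 × 61.8 / (12.4 + 61.8) ≈ 10.328 hours.

10.3 hours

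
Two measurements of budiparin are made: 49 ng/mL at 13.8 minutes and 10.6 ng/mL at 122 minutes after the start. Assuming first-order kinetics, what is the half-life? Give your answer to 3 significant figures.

Over Δt = 122 − 13.8 = 108.2 minutes, the level fell by a factor of 49/10.6 ≈ 4.6226.
n = log₂(4.6226) ≈ 2.2087 half-lives, so t½ = 108.2/2.2087 ≈ 48.988 minutes.

49.0 minutes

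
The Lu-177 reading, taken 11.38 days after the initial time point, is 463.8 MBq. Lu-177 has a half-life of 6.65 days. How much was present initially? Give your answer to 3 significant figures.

Number of half-lives elapsed: n = 11.38/6.65 ≈ 1.7113.
A₀ = A × 2^n = 463.8 × 2^1.7113 = 463.8 × 3.2745 ≈ 1518.7 MBq.

1520 MBq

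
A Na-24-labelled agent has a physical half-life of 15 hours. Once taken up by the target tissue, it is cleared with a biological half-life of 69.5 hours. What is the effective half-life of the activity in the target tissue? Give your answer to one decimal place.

1/t_eff = 1/t_phys + 1/t_biol = 1/15 + 1/69.5 = 0.081055 per hour.
t_eff = 15 × 69.5 / (15 + 69.5) ≈ 12.337 hours.

12.3 hours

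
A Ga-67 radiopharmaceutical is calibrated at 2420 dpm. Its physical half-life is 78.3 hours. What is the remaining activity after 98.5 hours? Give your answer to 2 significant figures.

1000 dpm

Number of half-lives: n = 98.5/78.3 ≈ 1.258.
Remaining = 2420 × (1/2)^1.258 = 2420 × 0.41813 ≈ 1011.9 dpm.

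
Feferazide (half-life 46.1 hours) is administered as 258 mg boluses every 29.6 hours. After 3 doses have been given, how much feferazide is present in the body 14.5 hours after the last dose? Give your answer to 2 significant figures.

430 mg

The 3 doses were given 73.7, 44.1, 14.5 hours ago.
Total = 258·(1/2)^(73.7/46.1) + 258·(1/2)^(44.1/46.1) + 258·(1/2)^(14.5/46.1)
      = 85.185 + 132.94 + 207.46 ≈ 425.58 mg.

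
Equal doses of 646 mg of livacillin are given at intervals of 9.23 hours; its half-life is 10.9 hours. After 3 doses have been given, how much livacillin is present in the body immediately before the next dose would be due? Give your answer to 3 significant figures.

The 3 doses were given 27.69, 18.46, 9.23 hours ago.
Total = 646·(1/2)^(27.69/10.9) + 646·(1/2)^(18.46/10.9) + 646·(1/2)^(9.23/10.9)
      = 111.05 + 199.72 + 359.19 ≈ 669.95 mg.

670 mg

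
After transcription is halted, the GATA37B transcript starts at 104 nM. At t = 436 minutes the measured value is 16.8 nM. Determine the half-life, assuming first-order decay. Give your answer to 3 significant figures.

A/A₀ = 16.8/104 ≈ 0.16154.
n = log₂(6.1905) ≈ 2.6301 half-lives elapsed in 436 minutes.
t½ = 436/2.6301 ≈ 165.78 minutes.

166 minutes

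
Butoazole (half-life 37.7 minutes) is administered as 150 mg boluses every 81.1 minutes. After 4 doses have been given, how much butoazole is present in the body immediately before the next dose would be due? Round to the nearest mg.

43 mg

The 4 doses were given 324.4, 243.3, 162.2, 81.1 minutes ago.
Total = 150·(1/2)^(324.4/37.7) + 150·(1/2)^(243.3/37.7) + 150·(1/2)^(162.2/37.7) + 150·(1/2)^(81.1/37.7)
      = 0.3853 + 1.7115 + 7.6023 + 33.769 ≈ 43.468 mg.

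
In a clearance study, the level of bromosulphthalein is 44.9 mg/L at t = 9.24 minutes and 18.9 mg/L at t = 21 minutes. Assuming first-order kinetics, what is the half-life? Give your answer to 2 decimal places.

9.42 minutes

Over Δt = 21 − 9.24 = 11.76 minutes, the level fell by a factor of 44.9/18.9 ≈ 2.3757.
n = log₂(2.3757) ≈ 1.2483 half-lives, so t½ = 11.76/1.2483 ≈ 9.4206 minutes.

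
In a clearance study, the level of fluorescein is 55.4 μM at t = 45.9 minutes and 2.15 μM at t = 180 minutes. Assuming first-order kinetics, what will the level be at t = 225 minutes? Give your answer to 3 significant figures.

0.723 μM

Over Δt = 180 − 45.9 = 134.1 minutes, the level fell by a factor of 55.4/2.15 ≈ 25.767.
n = log₂(25.767) ≈ 4.6875 half-lives, so t½ = 134.1/4.6875 ≈ 28.608 minutes.
From t = 180 to t = 225: 2.15 × (1/2)^((225−180)/28.608) ≈ 0.72264 μM.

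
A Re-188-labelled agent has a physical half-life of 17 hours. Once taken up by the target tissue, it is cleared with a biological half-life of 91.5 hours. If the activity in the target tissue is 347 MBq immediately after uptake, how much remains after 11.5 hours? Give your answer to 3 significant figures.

199 MBq

1/t_eff = 1/t_phys + 1/t_biol = 1/17 + 1/91.5 = 0.069752 per hour.
t_eff = 17 × 91.5 / (17 + 91.5) ≈ 14.336 hours.
Remaining = 347 × (1/2)^(11.5/14.336) = 347 × (1/2)^0.80215 ≈ 199 MBq.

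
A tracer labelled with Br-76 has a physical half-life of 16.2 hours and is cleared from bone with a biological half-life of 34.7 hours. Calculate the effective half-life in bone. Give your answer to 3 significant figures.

11.0 hours

1/t_eff = 1/t_phys + 1/t_biol = 1/16.2 + 1/34.7 = 0.090547 per hour.
t_eff = 16.2 × 34.7 / (16.2 + 34.7) ≈ 11.044 hours.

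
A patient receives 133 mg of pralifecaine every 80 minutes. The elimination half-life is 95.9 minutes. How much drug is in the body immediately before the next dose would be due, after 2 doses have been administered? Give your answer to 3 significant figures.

The 2 doses were given 160, 80 minutes ago.
Total = 133·(1/2)^(160/95.9) + 133·(1/2)^(80/95.9)
      = 41.842 + 74.599 ≈ 116.44 mg.

116 mg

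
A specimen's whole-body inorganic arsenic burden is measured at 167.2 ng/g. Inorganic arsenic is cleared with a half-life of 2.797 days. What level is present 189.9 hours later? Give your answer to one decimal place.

23.5 ng/g

Convert the elapsed time: 189.9 hours = 7.9125 days.
Number of half-lives: n = 7.9125/2.797 ≈ 2.8289.
Remaining = 167.2 × (1/2)^2.8289 = 167.2 × 0.14074 ≈ 23.531 ng/g.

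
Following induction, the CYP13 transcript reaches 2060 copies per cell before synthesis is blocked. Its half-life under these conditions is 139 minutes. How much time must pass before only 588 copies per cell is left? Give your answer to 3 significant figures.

Fraction remaining = 588/2060 ≈ 0.28544.
n = log₂(2060/588) = ln(3.5034)/ln 2 ≈ 1.8088 half-lives.
t = n × t½ = 1.8088 × 139 ≈ 251.42 minutes.

251 minutes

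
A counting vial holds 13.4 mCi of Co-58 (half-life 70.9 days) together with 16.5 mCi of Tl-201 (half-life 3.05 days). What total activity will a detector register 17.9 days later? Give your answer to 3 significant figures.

Co-58: 13.4 × (1/2)^(17.9/70.9) = 13.4 × (1/2)^0.25247 ≈ 11.249 mCi.
Tl-201: 16.5 × (1/2)^(17.9/3.05) = 16.5 × (1/2)^5.8689 ≈ 0.28235 mCi.
Total = 11.249 + 0.28235 ≈ 11.531 mCi.

11.5 mCi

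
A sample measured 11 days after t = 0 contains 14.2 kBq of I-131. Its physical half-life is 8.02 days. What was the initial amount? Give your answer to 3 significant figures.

36.7 kBq

Number of half-lives elapsed: n = 11/8.02 ≈ 1.3716.
A₀ = A × 2^n = 14.2 × 2^1.3716 = 14.2 × 2.5875 ≈ 36.743 kBq.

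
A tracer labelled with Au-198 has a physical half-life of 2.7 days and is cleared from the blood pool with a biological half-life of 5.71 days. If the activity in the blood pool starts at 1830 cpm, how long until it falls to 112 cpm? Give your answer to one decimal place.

1/t_eff = 1/t_phys + 1/t_biol = 1/2.7 + 1/5.71 = 0.5455 per day.
t_eff = 2.7 × 5.71 / (2.7 + 5.71) ≈ 1.8332 days.
n = log₂(1830/112) ≈ 4.0303; t = 4.0303 × 1.8332 ≈ 7.3882 days.

7.4 days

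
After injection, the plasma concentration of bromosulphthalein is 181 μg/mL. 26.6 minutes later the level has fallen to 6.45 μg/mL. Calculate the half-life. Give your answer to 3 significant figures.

A/A₀ = 6.45/181 ≈ 0.035635.
n = log₂(28.062) ≈ 4.8105 half-lives elapsed in 26.6 minutes.
t½ = 26.6/4.8105 ≈ 5.5295 minutes.

5.53 minutes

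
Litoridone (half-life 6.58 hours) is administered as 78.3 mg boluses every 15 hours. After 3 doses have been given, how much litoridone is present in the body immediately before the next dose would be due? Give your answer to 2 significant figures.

The 3 doses were given 45, 30, 15 hours ago.
Total = 78.3·(1/2)^(45/6.58) + 78.3·(1/2)^(30/6.58) + 78.3·(1/2)^(15/6.58)
      = 0.68398 + 3.3211 + 16.126 ≈ 20.131 mg.

20 mg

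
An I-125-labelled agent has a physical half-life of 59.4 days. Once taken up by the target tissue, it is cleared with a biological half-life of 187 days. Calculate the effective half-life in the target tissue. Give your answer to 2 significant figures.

1/t_eff = 1/t_phys + 1/t_biol = 1/59.4 + 1/187 = 0.022183 per day.
t_eff = 59.4 × 187 / (59.4 + 187) ≈ 45.08 days.

45 days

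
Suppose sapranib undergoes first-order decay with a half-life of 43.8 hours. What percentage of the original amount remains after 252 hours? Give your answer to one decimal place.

1.9%

n = 252/43.8 ≈ 5.7534 half-lives.
Fraction remaining = (1/2)^5.7534 ≈ 0.018537, i.e. 1.8537%.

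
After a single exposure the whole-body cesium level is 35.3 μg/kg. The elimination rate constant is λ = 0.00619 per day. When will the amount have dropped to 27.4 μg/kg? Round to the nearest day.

t½ = ln 2 / λ = 0.69315 / 0.00619 ≈ 111.98 days.
Fraction remaining = 27.4/35.3 ≈ 0.7762.
n = log₂(35.3/27.4) = ln(1.2883)/ln 2 ≈ 0.36549 half-lives.
t = n × t½ = 0.36549 × 111.98 ≈ 40.927 days.

41 days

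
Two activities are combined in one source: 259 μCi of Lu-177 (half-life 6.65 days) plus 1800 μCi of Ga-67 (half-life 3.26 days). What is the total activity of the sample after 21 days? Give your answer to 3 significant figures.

Lu-177: 259 × (1/2)^(21/6.65) = 259 × (1/2)^3.1579 ≈ 29.019 μCi.
Ga-67: 1800 × (1/2)^(21/3.26) = 1800 × (1/2)^6.4417 ≈ 20.707 μCi.
Total = 29.019 + 20.707 ≈ 49.726 μCi.

49.7 μCi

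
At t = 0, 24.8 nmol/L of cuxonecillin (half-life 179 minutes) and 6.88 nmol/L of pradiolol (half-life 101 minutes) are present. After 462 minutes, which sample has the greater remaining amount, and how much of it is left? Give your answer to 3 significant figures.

cuxonecillin: 24.8 × (1/2)^2.581 ≈ 4.1447 nmol/L.
pradiolol: 6.88 × (1/2)^4.5743 ≈ 0.2888 nmol/L.
Cuxonecillin has more remaining, at ≈ 4.1447 nmol/L.

cuxonecillin, 4.14 nmol/L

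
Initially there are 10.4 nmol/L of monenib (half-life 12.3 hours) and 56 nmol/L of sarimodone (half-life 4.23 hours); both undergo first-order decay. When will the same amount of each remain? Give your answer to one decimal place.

15.7 hours

Set 10.4·(1/2)^(t/12.3) = 56·(1/2)^(t/4.23).
Taking log₂: log₂(10.4/56) = t·(1/12.3 − 1/4.23).
log₂(0.18571) = -2.4288; 1/12.3 − 1/4.23 = -0.15511.
t = -2.4288 / -0.15511 ≈ 15.659 hours.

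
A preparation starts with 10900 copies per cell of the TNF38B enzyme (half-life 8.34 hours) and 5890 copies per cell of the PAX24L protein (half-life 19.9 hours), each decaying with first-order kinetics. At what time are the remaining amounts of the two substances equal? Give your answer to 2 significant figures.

Set 10900·(1/2)^(t/8.34) = 5890·(1/2)^(t/19.9).
Taking log₂: log₂(10900/5890) = t·(1/8.34 − 1/19.9).
log₂(1.8506) = 0.88799; 1/8.34 − 1/19.9 = 0.069653.
t = 0.88799 / 0.069653 ≈ 12.749 hours.

13 hours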